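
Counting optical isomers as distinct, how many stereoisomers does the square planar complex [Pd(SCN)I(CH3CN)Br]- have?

3

A square has two trans pairs of vertices; adjacent vertices are cis.
Systematic placement gives 3 geometric isomers: (Br/I trans, CH3CN/SCN trans); (Br/SCN trans, CH3CN/I trans); (Br/CH3CN trans, I/SCN trans).
Each arrangement has an internal mirror plane or centre of symmetry, so none is chiral.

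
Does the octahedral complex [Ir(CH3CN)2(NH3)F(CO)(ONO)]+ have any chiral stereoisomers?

yes

The six octahedral sites form three mutually perpendicular trans pairs.
Systematic enumeration (placing each ligand type in turn and discarding arrangements equivalent by rotation or reflection) gives 9 geometric isomers.
Of these, 6 lack any improper symmetry element and so occur as enantiomeric pairs, giving 9 + 6 = 15 stereoisomers in total.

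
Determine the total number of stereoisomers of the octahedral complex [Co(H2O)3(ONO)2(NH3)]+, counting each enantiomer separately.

3

The six octahedral sites form three mutually perpendicular trans pairs.
Systematic placement gives 3 geometric isomers: H2O mer, ONO trans; H2O mer, ONO cis; H2O fac, ONO cis.
Each arrangement has an internal mirror plane or centre of symmetry, so none is chiral.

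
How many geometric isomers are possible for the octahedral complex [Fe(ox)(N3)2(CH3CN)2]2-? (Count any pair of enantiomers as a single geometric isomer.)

3

Each ox is bidentate and must span two cis positions.
The distinct arrangements are (3 in all): N3 cis, CH3CN trans; N3 cis, CH3CN cis (chiral); N3 trans, CH3CN cis.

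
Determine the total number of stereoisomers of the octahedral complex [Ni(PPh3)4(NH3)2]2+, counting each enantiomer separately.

The six octahedral sites form three mutually perpendicular trans pairs.
There are 2 geometric isomers: NH3 trans; NH3 cis.
Each arrangement has an internal mirror plane or centre of symmetry, so none is chiral.

2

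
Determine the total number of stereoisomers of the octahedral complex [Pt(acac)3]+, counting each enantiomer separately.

In an octahedral complex each vertex has one trans partner and four cis neighbours.
Each acac is bidentate and must span two cis positions.
Only one geometric arrangement is possible; it has no improper symmetry element, so it exists as a pair of enantiomers (2 stereoisomers).

2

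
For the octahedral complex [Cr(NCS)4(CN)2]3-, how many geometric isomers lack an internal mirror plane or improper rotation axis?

0

In an octahedral complex each vertex has one trans partner and four cis neighbours.
The distinct arrangements are (2 in all): CN trans; CN cis.
Each arrangement has an internal mirror plane or centre of symmetry, so none is chiral.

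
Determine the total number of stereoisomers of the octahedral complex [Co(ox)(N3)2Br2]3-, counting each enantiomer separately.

4

In an octahedral complex each vertex has one trans partner and four cis neighbours.
Each ox is bidentate and must span two cis positions.
Systematic placement gives 3 geometric isomers: N3 cis, Br trans; N3 cis, Br cis (chiral); N3 trans, Br cis.
One of these lacks any improper symmetry element and so occurs as an enantiomeric pair, giving 3 + 1 = 4 stereoisomers in total.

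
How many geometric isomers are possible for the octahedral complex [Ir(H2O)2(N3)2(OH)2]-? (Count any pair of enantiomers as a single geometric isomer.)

The six octahedral sites form three mutually perpendicular trans pairs.
The distinct arrangements are (5 in all): H2O trans, N3 trans, OH trans; H2O trans, N3 cis, OH cis; H2O cis, N3 cis, OH trans; H2O cis, N3 cis, OH cis (chiral); H2O cis, N3 trans, OH cis.

5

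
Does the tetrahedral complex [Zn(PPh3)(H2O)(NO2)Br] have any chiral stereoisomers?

yes

All four vertices of a tetrahedron are equivalent and mutually adjacent, so cis/trans isomerism cannot arise.
Only one geometric arrangement is possible; it has no improper symmetry element, so it exists as a pair of enantiomers (2 stereoisomers).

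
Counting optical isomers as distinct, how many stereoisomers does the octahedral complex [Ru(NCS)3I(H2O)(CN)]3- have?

5

The distinct arrangements are (4 in all): NCS mer (3 arrangements); NCS fac (chiral).
One of these lacks any improper symmetry element and so occurs as an enantiomeric pair, giving 4 + 1 = 5 stereoisomers in total.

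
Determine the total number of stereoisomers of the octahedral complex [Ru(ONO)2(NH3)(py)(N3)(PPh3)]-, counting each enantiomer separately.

In an octahedral complex each vertex has one trans partner and four cis neighbours.
Systematic enumeration (placing each ligand type in turn and discarding arrangements equivalent by rotation or reflection) gives 9 geometric isomers.
Of these, 6 lack any improper symmetry element and so occur as enantiomeric pairs, giving 9 + 6 = 15 stereoisomers in total.

15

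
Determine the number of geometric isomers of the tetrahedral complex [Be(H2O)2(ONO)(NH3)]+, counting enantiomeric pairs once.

Only one geometric arrangement is possible.

1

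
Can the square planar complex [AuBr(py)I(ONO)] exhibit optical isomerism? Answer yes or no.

no

In a square planar complex each vertex has one trans partner and two cis neighbours.
Working through the distinct placements yields 3 geometric isomers: (Br/ONO trans, I/py trans); (Br/py trans, I/ONO trans); (Br/I trans, ONO/py trans).
Each arrangement has an internal mirror plane or centre of symmetry, so none is chiral.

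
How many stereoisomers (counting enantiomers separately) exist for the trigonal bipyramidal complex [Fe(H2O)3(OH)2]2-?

3

In a trigonal bipyramid the two axial positions differ from the three equatorial ones.
Working through the distinct placements yields 3 geometric isomers: OH both equatorial; OH one axial, one equatorial; OH both axial.
Each arrangement has an internal mirror plane or centre of symmetry, so none is chiral.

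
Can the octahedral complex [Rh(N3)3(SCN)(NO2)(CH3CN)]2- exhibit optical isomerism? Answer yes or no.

The six octahedral sites form three mutually perpendicular trans pairs.
Working through the distinct placements yields 4 geometric isomers: N3 mer (3 arrangements); N3 fac (chiral).
One of these lacks any improper symmetry element and so occurs as an enantiomeric pair, giving 4 + 1 = 5 stereoisomers in total.

yes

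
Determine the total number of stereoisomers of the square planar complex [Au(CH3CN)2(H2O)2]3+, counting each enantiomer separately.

2

In a square planar complex each vertex has one trans partner and two cis neighbours.
There are 2 geometric isomers: CH3CN cis; CH3CN trans.
Each arrangement has an internal mirror plane or centre of symmetry, so none is chiral.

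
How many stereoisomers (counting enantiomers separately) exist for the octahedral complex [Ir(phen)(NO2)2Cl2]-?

4

The six octahedral sites form three mutually perpendicular trans pairs.
Each phen is bidentate and must span two cis positions.
There are 3 geometric isomers: NO2 cis, Cl trans; NO2 cis, Cl cis (chiral); NO2 trans, Cl cis.
One of these lacks any improper symmetry element and so occurs as an enantiomeric pair, giving 3 + 1 = 4 stereoisomers in total.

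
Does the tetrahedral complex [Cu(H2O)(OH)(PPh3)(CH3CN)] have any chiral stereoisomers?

All four vertices of a tetrahedron are equivalent and mutually adjacent, so cis/trans isomerism cannot arise.
Only one geometric arrangement is possible; it has no improper symmetry element, so it exists as a pair of enantiomers (2 stereoisomers).

yes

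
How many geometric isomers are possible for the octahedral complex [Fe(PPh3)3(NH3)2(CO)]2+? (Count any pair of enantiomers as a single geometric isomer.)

3

An octahedron has six vertices in three trans pairs; every non-trans pair is cis.
The distinct arrangements are (3 in all): PPh3 mer, NH3 cis; PPh3 mer, NH3 trans; PPh3 fac, NH3 cis.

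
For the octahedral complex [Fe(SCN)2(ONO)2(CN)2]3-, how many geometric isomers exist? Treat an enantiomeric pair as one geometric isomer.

The six octahedral sites form three mutually perpendicular trans pairs.
Working through the distinct placements yields 5 geometric isomers: SCN trans, ONO trans, CN trans; SCN cis, ONO cis, CN trans; SCN trans, ONO cis, CN cis; SCN cis, ONO cis, CN cis (chiral); SCN cis, ONO trans, CN cis.

5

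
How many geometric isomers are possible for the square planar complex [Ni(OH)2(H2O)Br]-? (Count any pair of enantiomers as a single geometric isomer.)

In a square planar complex each vertex has one trans partner and two cis neighbours.
Systematic placement gives 2 geometric isomers: OH cis; OH trans.

2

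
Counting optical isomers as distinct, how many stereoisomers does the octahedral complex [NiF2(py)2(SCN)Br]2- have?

8

There are 6 geometric isomers: F cis, py trans; F cis, py cis (3 arrangements, 2 chiral); F trans, py trans; F trans, py cis.
Of these, 2 lack any improper symmetry element and so occur as enantiomeric pairs, giving 6 + 2 = 8 stereoisomers in total.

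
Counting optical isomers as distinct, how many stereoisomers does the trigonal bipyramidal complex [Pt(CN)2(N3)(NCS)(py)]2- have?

10

A trigonal bipyramid has two axial and three equatorial sites, which are chemically inequivalent.
Systematic enumeration (placing each ligand type in turn and discarding arrangements equivalent by rotation or reflection) gives 7 geometric isomers.
Of these, 3 lack any improper symmetry element and so occur as enantiomeric pairs, giving 7 + 3 = 10 stereoisomers in total.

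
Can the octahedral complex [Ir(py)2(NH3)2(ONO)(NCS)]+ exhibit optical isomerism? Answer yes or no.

yes

In an octahedral complex each vertex has one trans partner and four cis neighbours.
The distinct arrangements are (6 in all): py trans, NH3 cis; py cis, NH3 cis (3 arrangements, 2 chiral); py trans, NH3 trans; py cis, NH3 trans.
Of these, 2 lack any improper symmetry element and so occur as enantiomeric pairs, giving 6 + 2 = 8 stereoisomers in total.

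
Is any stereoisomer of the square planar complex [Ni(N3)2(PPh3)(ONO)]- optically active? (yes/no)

A square has two trans pairs of vertices; adjacent vertices are cis.
Systematic placement gives 2 geometric isomers: N3 cis; N3 trans.
Each arrangement has an internal mirror plane or centre of symmetry, so none is chiral.

no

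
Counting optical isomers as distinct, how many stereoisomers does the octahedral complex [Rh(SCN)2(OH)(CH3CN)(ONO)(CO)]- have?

15

Systematic enumeration (placing each ligand type in turn and discarding arrangements equivalent by rotation or reflection) gives 9 geometric isomers.
Of these, 6 lack any improper symmetry element and so occur as enantiomeric pairs, giving 9 + 6 = 15 stereoisomers in total.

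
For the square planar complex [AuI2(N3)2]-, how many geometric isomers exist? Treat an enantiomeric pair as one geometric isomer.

2

Systematic placement gives 2 geometric isomers: I cis; I trans.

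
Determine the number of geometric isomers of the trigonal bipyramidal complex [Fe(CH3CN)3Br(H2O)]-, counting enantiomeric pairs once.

In a trigonal bipyramid the two axial positions differ from the three equatorial ones.
Systematic placement gives 4 geometric isomers: Br axial, H2O equatorial; Br axial, H2O axial; Br equatorial, H2O equatorial; Br equatorial, H2O axial.

4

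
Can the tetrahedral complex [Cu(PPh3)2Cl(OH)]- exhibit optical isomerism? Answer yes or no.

In a tetrahedral complex all four positions are equivalent and every pair of ligands is adjacent — there is no cis/trans distinction.
Only one geometric arrangement is possible.

no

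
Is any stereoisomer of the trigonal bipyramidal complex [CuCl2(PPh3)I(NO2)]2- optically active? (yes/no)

A trigonal bipyramid has two axial and three equatorial sites, which are chemically inequivalent.
Systematic enumeration (placing each ligand type in turn and discarding arrangements equivalent by rotation or reflection) gives 7 geometric isomers.
Of these, 3 lack any improper symmetry element and so occur as enantiomeric pairs, giving 7 + 3 = 10 stereoisomers in total.

yes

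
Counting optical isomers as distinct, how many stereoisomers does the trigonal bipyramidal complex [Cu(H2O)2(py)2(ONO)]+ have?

6

A trigonal bipyramid has two axial and three equatorial sites, which are chemically inequivalent.
Placing the ligands in turn and identifying arrangements related by rotation or reflection leaves 5 distinct geometric isomers.
One of these lacks any improper symmetry element and so occurs as an enantiomeric pair, giving 5 + 1 = 6 stereoisomers in total.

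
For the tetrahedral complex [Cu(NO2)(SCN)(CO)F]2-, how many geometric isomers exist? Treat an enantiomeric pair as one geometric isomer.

All four vertices of a tetrahedron are equivalent and mutually adjacent, so cis/trans isomerism cannot arise.
Only one geometric arrangement is possible; it has no improper symmetry element, so it exists as a pair of enantiomers (2 stereoisomers).

1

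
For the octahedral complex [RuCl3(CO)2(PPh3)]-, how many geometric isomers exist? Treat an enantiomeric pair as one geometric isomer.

3

An octahedron has six vertices in three trans pairs; every non-trans pair is cis.
Working through the distinct placements yields 3 geometric isomers: Cl mer, CO trans; Cl fac, CO cis; Cl mer, CO cis.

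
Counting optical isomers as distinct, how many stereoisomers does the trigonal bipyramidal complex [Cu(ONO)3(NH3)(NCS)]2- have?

4

In a trigonal bipyramid the two axial positions differ from the three equatorial ones.
There are 4 geometric isomers: NH3 axial, NCS axial; NH3 equatorial, NCS axial; NH3 axial, NCS equatorial; NH3 equatorial, NCS equatorial.
Each arrangement has an internal mirror plane or centre of symmetry, so none is chiral.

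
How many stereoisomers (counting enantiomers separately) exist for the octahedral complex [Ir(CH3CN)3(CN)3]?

2

The six octahedral sites form three mutually perpendicular trans pairs.
Systematic placement gives 2 geometric isomers: CH3CN mer; CH3CN fac.
Each arrangement has an internal mirror plane or centre of symmetry, so none is chiral.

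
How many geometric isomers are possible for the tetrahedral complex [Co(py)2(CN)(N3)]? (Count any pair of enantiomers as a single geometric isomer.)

All four vertices of a tetrahedron are equivalent and mutually adjacent, so cis/trans isomerism cannot arise.
Only one geometric arrangement is possible.

1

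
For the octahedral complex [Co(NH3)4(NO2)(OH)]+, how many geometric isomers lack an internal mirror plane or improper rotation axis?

0

In an octahedral complex each vertex has one trans partner and four cis neighbours.
The distinct arrangements are (2 in all): NO2 and OH mutually trans; NO2 and OH mutually cis.
Each arrangement has an internal mirror plane or centre of symmetry, so none is chiral.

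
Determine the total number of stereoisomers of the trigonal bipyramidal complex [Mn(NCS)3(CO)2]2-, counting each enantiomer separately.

A trigonal bipyramid has two axial and three equatorial sites, which are chemically inequivalent.
Systematic placement gives 3 geometric isomers: CO both axial; CO one axial, one equatorial; CO both equatorial.
Each arrangement has an internal mirror plane or centre of symmetry, so none is chiral.

3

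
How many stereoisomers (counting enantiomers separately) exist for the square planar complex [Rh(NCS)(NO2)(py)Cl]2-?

3

A square has two trans pairs of vertices; adjacent vertices are cis.
Working through the distinct placements yields 3 geometric isomers: (Cl/NO2 trans, NCS/py trans); (Cl/py trans, NCS/NO2 trans); (Cl/NCS trans, NO2/py trans).
Each arrangement has an internal mirror plane or centre of symmetry, so none is chiral.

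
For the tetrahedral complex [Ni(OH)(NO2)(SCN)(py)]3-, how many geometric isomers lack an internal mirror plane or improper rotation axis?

All four vertices of a tetrahedron are equivalent and mutually adjacent, so cis/trans isomerism cannot arise.
Only one geometric arrangement is possible; it has no improper symmetry element, so it exists as a pair of enantiomers (2 stereoisomers).

1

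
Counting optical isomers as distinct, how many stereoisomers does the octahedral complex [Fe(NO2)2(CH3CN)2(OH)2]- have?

6

Working through the distinct placements yields 5 geometric isomers: NO2 trans, CH3CN trans, OH trans; NO2 cis, CH3CN trans, OH cis; NO2 cis, CH3CN cis, OH trans; NO2 cis, CH3CN cis, OH cis (chiral); NO2 trans, CH3CN cis, OH cis.
One of these lacks any improper symmetry element and so occurs as an enantiomeric pair, giving 5 + 1 = 6 stereoisomers in total.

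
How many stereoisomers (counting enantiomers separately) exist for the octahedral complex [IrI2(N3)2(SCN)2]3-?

6

The six octahedral sites form three mutually perpendicular trans pairs.
Systematic placement gives 5 geometric isomers: I trans, N3 trans, SCN trans; I trans, N3 cis, SCN cis; I cis, N3 cis, SCN trans; I cis, N3 cis, SCN cis (chiral); I cis, N3 trans, SCN cis.
One of these lacks any improper symmetry element and so occurs as an enantiomeric pair, giving 5 + 1 = 6 stereoisomers in total.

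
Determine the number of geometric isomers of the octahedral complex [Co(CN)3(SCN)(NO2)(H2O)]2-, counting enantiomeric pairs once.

The six octahedral sites form three mutually perpendicular trans pairs.
Systematic placement gives 4 geometric isomers: CN mer (3 arrangements); CN fac (chiral).

4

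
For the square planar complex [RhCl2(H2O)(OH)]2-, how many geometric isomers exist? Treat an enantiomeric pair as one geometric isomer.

2

A square has two trans pairs of vertices; adjacent vertices are cis.
The distinct arrangements are (2 in all): Cl cis; Cl trans.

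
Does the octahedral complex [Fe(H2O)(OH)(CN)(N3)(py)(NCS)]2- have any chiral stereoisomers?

The six octahedral sites form three mutually perpendicular trans pairs.
Placing the ligands in turn and identifying arrangements related by rotation or reflection leaves 15 distinct geometric isomers.
Of these, 15 lack any improper symmetry element and so occur as enantiomeric pairs, giving 15 + 15 = 30 stereoisomers in total.

yes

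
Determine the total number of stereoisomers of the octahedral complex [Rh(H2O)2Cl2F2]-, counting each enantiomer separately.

In an octahedral complex each vertex has one trans partner and four cis neighbours.
Systematic placement gives 5 geometric isomers: H2O trans, Cl trans, F trans; H2O cis, Cl trans, F cis; H2O trans, Cl cis, F cis; H2O cis, Cl cis, F cis (chiral); H2O cis, Cl cis, F trans.
One of these lacks any improper symmetry element and so occurs as an enantiomeric pair, giving 5 + 1 = 6 stereoisomers in total.

6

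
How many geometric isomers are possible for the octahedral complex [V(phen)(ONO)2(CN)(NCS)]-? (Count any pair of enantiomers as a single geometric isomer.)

In an octahedral complex each vertex has one trans partner and four cis neighbours.
Each phen is bidentate and must span two cis positions.
The distinct arrangements are (4 in all): ONO cis (3 arrangements, 2 chiral); ONO trans.

4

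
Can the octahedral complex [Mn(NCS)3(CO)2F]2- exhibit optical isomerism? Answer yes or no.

no

An octahedron has six vertices in three trans pairs; every non-trans pair is cis.
There are 3 geometric isomers: NCS mer, CO trans; NCS mer, CO cis; NCS fac, CO cis.
Each arrangement has an internal mirror plane or centre of symmetry, so none is chiral.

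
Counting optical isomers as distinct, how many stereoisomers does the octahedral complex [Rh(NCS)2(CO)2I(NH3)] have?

An octahedron has six vertices in three trans pairs; every non-trans pair is cis.
Working through the distinct placements yields 6 geometric isomers: NCS cis, CO trans; NCS trans, CO trans; NCS cis, CO cis (3 arrangements, 2 chiral); NCS trans, CO cis.
Of these, 2 lack any improper symmetry element and so occur as enantiomeric pairs, giving 6 + 2 = 8 stereoisomers in total.

8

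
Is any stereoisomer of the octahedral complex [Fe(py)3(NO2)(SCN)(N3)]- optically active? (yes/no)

The six octahedral sites form three mutually perpendicular trans pairs.
The distinct arrangements are (4 in all): py mer (3 arrangements); py fac (chiral).
One of these lacks any improper symmetry element and so occurs as an enantiomeric pair, giving 4 + 1 = 5 stereoisomers in total.

yes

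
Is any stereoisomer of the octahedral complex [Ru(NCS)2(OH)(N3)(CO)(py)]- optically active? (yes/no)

The six octahedral sites form three mutually perpendicular trans pairs.
Placing the ligands in turn and identifying arrangements related by rotation or reflection leaves 9 distinct geometric isomers.
Of these, 6 lack any improper symmetry element and so occur as enantiomeric pairs, giving 9 + 6 = 15 stereoisomers in total.

yes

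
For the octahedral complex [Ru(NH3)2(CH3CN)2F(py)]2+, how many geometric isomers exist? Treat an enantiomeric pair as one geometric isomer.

6

The six octahedral sites form three mutually perpendicular trans pairs.
The distinct arrangements are (6 in all): NH3 cis, CH3CN trans; NH3 trans, CH3CN trans; NH3 cis, CH3CN cis (3 arrangements, 2 chiral); NH3 trans, CH3CN cis.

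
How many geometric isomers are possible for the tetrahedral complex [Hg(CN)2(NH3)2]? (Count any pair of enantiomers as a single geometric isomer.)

Only one geometric arrangement is possible.

1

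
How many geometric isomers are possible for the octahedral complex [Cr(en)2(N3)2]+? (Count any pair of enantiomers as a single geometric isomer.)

Each en is bidentate and must span two cis positions.
Systematic placement gives 2 geometric isomers: N3 trans; N3 cis (chiral).

2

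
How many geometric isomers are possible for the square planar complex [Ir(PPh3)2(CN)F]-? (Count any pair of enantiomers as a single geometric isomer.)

2

A square has two trans pairs of vertices; adjacent vertices are cis.
There are 2 geometric isomers: PPh3 cis; PPh3 trans.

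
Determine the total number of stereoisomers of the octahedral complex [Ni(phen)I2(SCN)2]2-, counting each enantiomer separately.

An octahedron has six vertices in three trans pairs; every non-trans pair is cis.
Each phen is bidentate and must span two cis positions.
The distinct arrangements are (3 in all): I trans, SCN cis; I cis, SCN cis (chiral); I cis, SCN trans.
One of these lacks any improper symmetry element and so occurs as an enantiomeric pair, giving 3 + 1 = 4 stereoisomers in total.

4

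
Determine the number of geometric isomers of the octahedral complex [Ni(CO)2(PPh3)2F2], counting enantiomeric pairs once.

An octahedron has six vertices in three trans pairs; every non-trans pair is cis.
Working through the distinct placements yields 5 geometric isomers: CO trans, PPh3 trans, F trans; CO trans, PPh3 cis, F cis; CO cis, PPh3 trans, F cis; CO cis, PPh3 cis, F cis (chiral); CO cis, PPh3 cis, F trans.

5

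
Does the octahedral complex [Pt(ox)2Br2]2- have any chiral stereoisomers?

yes

An octahedron has six vertices in three trans pairs; every non-trans pair is cis.
Each ox is bidentate and must span two cis positions.
The distinct arrangements are (2 in all): Br trans; Br cis (chiral).
One of these lacks any improper symmetry element and so occurs as an enantiomeric pair, giving 2 + 1 = 3 stereoisomers in total.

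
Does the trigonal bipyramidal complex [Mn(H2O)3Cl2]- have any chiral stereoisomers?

no

A trigonal bipyramid has two axial and three equatorial sites, which are chemically inequivalent.
Systematic placement gives 3 geometric isomers: Cl both axial; Cl one axial, one equatorial; Cl both equatorial.
Each arrangement has an internal mirror plane or centre of symmetry, so none is chiral.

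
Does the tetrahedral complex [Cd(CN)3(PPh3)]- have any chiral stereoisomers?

no

In a tetrahedral complex all four positions are equivalent and every pair of ligands is adjacent — there is no cis/trans distinction.
Only one geometric arrangement is possible.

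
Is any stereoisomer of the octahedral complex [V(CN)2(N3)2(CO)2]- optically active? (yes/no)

An octahedron has six vertices in three trans pairs; every non-trans pair is cis.
The distinct arrangements are (5 in all): CN trans, N3 trans, CO trans; CN trans, N3 cis, CO cis; CN cis, N3 trans, CO cis; CN cis, N3 cis, CO cis (chiral); CN cis, N3 cis, CO trans.
One of these lacks any improper symmetry element and so occurs as an enantiomeric pair, giving 5 + 1 = 6 stereoisomers in total.

yes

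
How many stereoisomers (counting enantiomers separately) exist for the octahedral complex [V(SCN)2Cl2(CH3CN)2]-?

The six octahedral sites form three mutually perpendicular trans pairs.
There are 5 geometric isomers: SCN trans, Cl trans, CH3CN trans; SCN cis, Cl cis, CH3CN trans; SCN trans, Cl cis, CH3CN cis; SCN cis, Cl cis, CH3CN cis (chiral); SCN cis, Cl trans, CH3CN cis.
One of these lacks any improper symmetry element and so occurs as an enantiomeric pair, giving 5 + 1 = 6 stereoisomers in total.

6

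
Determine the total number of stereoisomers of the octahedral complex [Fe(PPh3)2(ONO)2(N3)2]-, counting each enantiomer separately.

6

The distinct arrangements are (5 in all): PPh3 trans, ONO trans, N3 trans; PPh3 cis, ONO cis, N3 trans; PPh3 trans, ONO cis, N3 cis; PPh3 cis, ONO cis, N3 cis (chiral); PPh3 cis, ONO trans, N3 cis.
One of these lacks any improper symmetry element and so occurs as an enantiomeric pair, giving 5 + 1 = 6 stereoisomers in total.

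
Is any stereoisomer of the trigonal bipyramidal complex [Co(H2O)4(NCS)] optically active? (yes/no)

A trigonal bipyramid has two axial and three equatorial sites, which are chemically inequivalent.
There are 2 geometric isomers: NCS equatorial; NCS axial.
Each arrangement has an internal mirror plane or centre of symmetry, so none is chiral.

no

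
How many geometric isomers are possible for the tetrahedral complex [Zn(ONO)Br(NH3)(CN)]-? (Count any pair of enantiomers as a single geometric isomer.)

1

Only one geometric arrangement is possible; it has no improper symmetry element, so it exists as a pair of enantiomers (2 stereoisomers).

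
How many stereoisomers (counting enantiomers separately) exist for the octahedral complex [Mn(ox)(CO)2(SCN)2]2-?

4

In an octahedral complex each vertex has one trans partner and four cis neighbours.
Each ox is bidentate and must span two cis positions.
Working through the distinct placements yields 3 geometric isomers: CO trans, SCN cis; CO cis, SCN cis (chiral); CO cis, SCN trans.
One of these lacks any improper symmetry element and so occurs as an enantiomeric pair, giving 3 + 1 = 4 stereoisomers in total.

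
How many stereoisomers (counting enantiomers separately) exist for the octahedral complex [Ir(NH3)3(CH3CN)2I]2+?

3

In an octahedral complex each vertex has one trans partner and four cis neighbours.
There are 3 geometric isomers: NH3 mer, CH3CN trans; NH3 mer, CH3CN cis; NH3 fac, CH3CN cis.
Each arrangement has an internal mirror plane or centre of symmetry, so none is chiral.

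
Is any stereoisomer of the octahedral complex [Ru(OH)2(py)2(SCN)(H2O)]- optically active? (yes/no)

yes

The six octahedral sites form three mutually perpendicular trans pairs.
Systematic placement gives 6 geometric isomers: OH cis, py trans; OH cis, py cis (3 arrangements, 2 chiral); OH trans, py trans; OH trans, py cis.
Of these, 2 lack any improper symmetry element and so occur as enantiomeric pairs, giving 6 + 2 = 8 stereoisomers in total.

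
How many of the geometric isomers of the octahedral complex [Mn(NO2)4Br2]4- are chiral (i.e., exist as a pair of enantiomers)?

The distinct arrangements are (2 in all): Br trans; Br cis.
Each arrangement has an internal mirror plane or centre of symmetry, so none is chiral.

0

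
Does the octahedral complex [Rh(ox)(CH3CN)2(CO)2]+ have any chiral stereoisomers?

Each ox is bidentate and must span two cis positions.
Systematic placement gives 3 geometric isomers: CH3CN trans, CO cis; CH3CN cis, CO cis (chiral); CH3CN cis, CO trans.
One of these lacks any improper symmetry element and so occurs as an enantiomeric pair, giving 3 + 1 = 4 stereoisomers in total.

yes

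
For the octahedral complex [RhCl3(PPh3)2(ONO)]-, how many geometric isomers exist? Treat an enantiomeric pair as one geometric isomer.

3

An octahedron has six vertices in three trans pairs; every non-trans pair is cis.
Systematic placement gives 3 geometric isomers: Cl mer, PPh3 trans; Cl mer, PPh3 cis; Cl fac, PPh3 cis.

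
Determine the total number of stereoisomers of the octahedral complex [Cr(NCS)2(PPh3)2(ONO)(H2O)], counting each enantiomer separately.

The six octahedral sites form three mutually perpendicular trans pairs.
The distinct arrangements are (6 in all): NCS cis, PPh3 trans; NCS cis, PPh3 cis (3 arrangements, 2 chiral); NCS trans, PPh3 trans; NCS trans, PPh3 cis.
Of these, 2 lack any improper symmetry element and so occur as enantiomeric pairs, giving 6 + 2 = 8 stereoisomers in total.

8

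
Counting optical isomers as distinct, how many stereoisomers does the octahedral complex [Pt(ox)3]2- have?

The six octahedral sites form three mutually perpendicular trans pairs.
Each ox is bidentate and must span two cis positions.
Only one geometric arrangement is possible; it has no improper symmetry element, so it exists as a pair of enantiomers (2 stereoisomers).

2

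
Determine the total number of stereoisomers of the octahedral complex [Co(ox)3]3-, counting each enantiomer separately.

2

The six octahedral sites form three mutually perpendicular trans pairs.
Each ox is bidentate and must span two cis positions.
Only one geometric arrangement is possible; it has no improper symmetry element, so it exists as a pair of enantiomers (2 stereoisomers).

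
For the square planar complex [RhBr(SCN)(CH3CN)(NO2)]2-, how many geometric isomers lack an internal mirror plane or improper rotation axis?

0

In a square planar complex each vertex has one trans partner and two cis neighbours.
Systematic placement gives 3 geometric isomers: (Br/NO2 trans, CH3CN/SCN trans); (Br/SCN trans, CH3CN/NO2 trans); (Br/CH3CN trans, NO2/SCN trans).
Each arrangement has an internal mirror plane or centre of symmetry, so none is chiral.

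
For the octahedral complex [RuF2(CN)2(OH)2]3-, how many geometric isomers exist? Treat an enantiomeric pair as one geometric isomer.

5

In an octahedral complex each vertex has one trans partner and four cis neighbours.
There are 5 geometric isomers: F trans, CN trans, OH trans; F cis, CN trans, OH cis; F cis, CN cis, OH trans; F cis, CN cis, OH cis (chiral); F trans, CN cis, OH cis.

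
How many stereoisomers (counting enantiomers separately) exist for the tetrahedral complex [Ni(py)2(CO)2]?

All four vertices of a tetrahedron are equivalent and mutually adjacent, so cis/trans isomerism cannot arise.
Only one geometric arrangement is possible.

1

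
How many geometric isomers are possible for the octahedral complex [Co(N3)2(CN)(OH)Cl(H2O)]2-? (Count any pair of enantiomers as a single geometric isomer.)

9

Exhaustive case analysis gives 9 geometric isomers.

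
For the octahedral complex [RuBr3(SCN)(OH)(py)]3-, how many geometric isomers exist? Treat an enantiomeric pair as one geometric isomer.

There are 4 geometric isomers: Br mer (3 arrangements); Br fac (chiral).

4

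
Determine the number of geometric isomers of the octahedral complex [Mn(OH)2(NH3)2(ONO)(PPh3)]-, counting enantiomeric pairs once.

Working through the distinct placements yields 6 geometric isomers: OH trans, NH3 trans; OH cis, NH3 trans; OH cis, NH3 cis (3 arrangements, 2 chiral); OH trans, NH3 cis.

6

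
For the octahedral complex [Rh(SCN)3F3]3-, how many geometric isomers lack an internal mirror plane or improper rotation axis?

The six octahedral sites form three mutually perpendicular trans pairs.
The distinct arrangements are (2 in all): SCN mer; SCN fac.
Each arrangement has an internal mirror plane or centre of symmetry, so none is chiral.

0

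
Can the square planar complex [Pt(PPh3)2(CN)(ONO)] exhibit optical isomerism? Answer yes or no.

no

Systematic placement gives 2 geometric isomers: PPh3 cis; PPh3 trans.
Each arrangement has an internal mirror plane or centre of symmetry, so none is chiral.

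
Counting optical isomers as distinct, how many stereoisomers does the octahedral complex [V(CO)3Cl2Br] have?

3

An octahedron has six vertices in three trans pairs; every non-trans pair is cis.
Systematic placement gives 3 geometric isomers: CO mer, Cl trans; CO fac, Cl cis; CO mer, Cl cis.
Each arrangement has an internal mirror plane or centre of symmetry, so none is chiral.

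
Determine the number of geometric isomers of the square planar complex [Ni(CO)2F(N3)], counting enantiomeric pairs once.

2

A square has two trans pairs of vertices; adjacent vertices are cis.
Systematic placement gives 2 geometric isomers: CO cis; CO trans.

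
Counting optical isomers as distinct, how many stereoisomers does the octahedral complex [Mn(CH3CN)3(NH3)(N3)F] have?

An octahedron has six vertices in three trans pairs; every non-trans pair is cis.
The distinct arrangements are (4 in all): CH3CN mer (3 arrangements); CH3CN fac (chiral).
One of these lacks any improper symmetry element and so occurs as an enantiomeric pair, giving 4 + 1 = 5 stereoisomers in total.

5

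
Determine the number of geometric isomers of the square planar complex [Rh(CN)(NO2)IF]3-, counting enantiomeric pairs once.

A square has two trans pairs of vertices; adjacent vertices are cis.
Working through the distinct placements yields 3 geometric isomers: (CN/I trans, F/NO2 trans); (CN/NO2 trans, F/I trans); (CN/F trans, I/NO2 trans).

3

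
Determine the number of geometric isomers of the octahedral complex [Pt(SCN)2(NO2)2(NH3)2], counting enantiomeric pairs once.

The six octahedral sites form three mutually perpendicular trans pairs.
There are 5 geometric isomers: SCN trans, NO2 trans, NH3 trans; SCN cis, NO2 cis, NH3 trans; SCN trans, NO2 cis, NH3 cis; SCN cis, NO2 cis, NH3 cis (chiral); SCN cis, NO2 trans, NH3 cis.

5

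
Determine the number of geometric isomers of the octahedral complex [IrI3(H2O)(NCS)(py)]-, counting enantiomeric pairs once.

4

An octahedron has six vertices in three trans pairs; every non-trans pair is cis.
Systematic placement gives 4 geometric isomers: I mer (3 arrangements); I fac (chiral).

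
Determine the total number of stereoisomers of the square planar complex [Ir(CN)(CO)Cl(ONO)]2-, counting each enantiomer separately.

3

In a square planar complex each vertex has one trans partner and two cis neighbours.
There are 3 geometric isomers: (CN/Cl trans, CO/ONO trans); (CN/ONO trans, CO/Cl trans); (CN/CO trans, Cl/ONO trans).
Each arrangement has an internal mirror plane or centre of symmetry, so none is chiral.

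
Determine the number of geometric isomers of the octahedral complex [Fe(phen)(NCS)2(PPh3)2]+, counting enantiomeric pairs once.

An octahedron has six vertices in three trans pairs; every non-trans pair is cis.
Each phen is bidentate and must span two cis positions.
Working through the distinct placements yields 3 geometric isomers: NCS trans, PPh3 cis; NCS cis, PPh3 cis (chiral); NCS cis, PPh3 trans.

3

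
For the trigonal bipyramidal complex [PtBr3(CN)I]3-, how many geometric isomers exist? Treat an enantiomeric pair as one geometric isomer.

A trigonal bipyramid has two axial and three equatorial sites, which are chemically inequivalent.
The distinct arrangements are (4 in all): CN equatorial, I equatorial; CN axial, I equatorial; CN equatorial, I axial; CN axial, I axial.

4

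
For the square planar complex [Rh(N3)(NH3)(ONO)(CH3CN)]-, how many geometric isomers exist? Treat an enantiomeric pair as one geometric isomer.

3

In a square planar complex each vertex has one trans partner and two cis neighbours.
There are 3 geometric isomers: (CH3CN/NH3 trans, N3/ONO trans); (CH3CN/ONO trans, N3/NH3 trans); (CH3CN/N3 trans, NH3/ONO trans).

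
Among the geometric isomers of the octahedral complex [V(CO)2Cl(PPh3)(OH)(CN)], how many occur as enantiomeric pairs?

6

An octahedron has six vertices in three trans pairs; every non-trans pair is cis.
Systematic enumeration (placing each ligand type in turn and discarding arrangements equivalent by rotation or reflection) gives 9 geometric isomers.
Of these, 6 lack any improper symmetry element and so occur as enantiomeric pairs, giving 9 + 6 = 15 stereoisomers in total.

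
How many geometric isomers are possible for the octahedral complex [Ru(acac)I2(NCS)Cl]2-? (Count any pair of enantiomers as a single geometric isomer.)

4

An octahedron has six vertices in three trans pairs; every non-trans pair is cis.
Each acac is bidentate and must span two cis positions.
The distinct arrangements are (4 in all): I cis (3 arrangements, 2 chiral); I trans.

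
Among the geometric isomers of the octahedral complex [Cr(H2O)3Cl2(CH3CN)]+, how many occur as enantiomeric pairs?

0

In an octahedral complex each vertex has one trans partner and four cis neighbours.
The distinct arrangements are (3 in all): H2O mer, Cl cis; H2O mer, Cl trans; H2O fac, Cl cis.
Each arrangement has an internal mirror plane or centre of symmetry, so none is chiral.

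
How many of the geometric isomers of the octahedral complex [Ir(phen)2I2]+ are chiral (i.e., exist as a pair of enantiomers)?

The six octahedral sites form three mutually perpendicular trans pairs.
Each phen is bidentate and must span two cis positions.
Systematic placement gives 2 geometric isomers: I trans; I cis (chiral).
One of these lacks any improper symmetry element and so occurs as an enantiomeric pair, giving 2 + 1 = 3 stereoisomers in total.

1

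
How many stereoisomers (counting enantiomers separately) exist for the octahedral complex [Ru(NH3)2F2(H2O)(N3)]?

8

Systematic placement gives 6 geometric isomers: NH3 trans, F trans; NH3 cis, F trans; NH3 trans, F cis; NH3 cis, F cis (3 arrangements, 2 chiral).
Of these, 2 lack any improper symmetry element and so occur as enantiomeric pairs, giving 6 + 2 = 8 stereoisomers in total.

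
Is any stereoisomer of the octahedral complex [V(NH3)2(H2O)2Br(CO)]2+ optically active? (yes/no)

yes

An octahedron has six vertices in three trans pairs; every non-trans pair is cis.
The distinct arrangements are (6 in all): NH3 trans, H2O trans; NH3 cis, H2O cis (3 arrangements, 2 chiral); NH3 trans, H2O cis; NH3 cis, H2O trans.
Of these, 2 lack any improper symmetry element and so occur as enantiomeric pairs, giving 6 + 2 = 8 stereoisomers in total.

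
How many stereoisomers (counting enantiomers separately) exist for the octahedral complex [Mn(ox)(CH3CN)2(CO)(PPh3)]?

Each ox is bidentate and must span two cis positions.
Systematic placement gives 4 geometric isomers: CH3CN trans; CH3CN cis (3 arrangements, 2 chiral).
Of these, 2 lack any improper symmetry element and so occur as enantiomeric pairs, giving 4 + 2 = 6 stereoisomers in total.

6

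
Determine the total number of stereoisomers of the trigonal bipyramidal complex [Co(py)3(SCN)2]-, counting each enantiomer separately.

3

In a trigonal bipyramid the two axial positions differ from the three equatorial ones.
The distinct arrangements are (3 in all): SCN both axial; SCN one axial, one equatorial; SCN both equatorial.
Each arrangement has an internal mirror plane or centre of symmetry, so none is chiral.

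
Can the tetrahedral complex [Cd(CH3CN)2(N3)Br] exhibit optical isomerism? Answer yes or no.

no

All four vertices of a tetrahedron are equivalent and mutually adjacent, so cis/trans isomerism cannot arise.
Only one geometric arrangement is possible.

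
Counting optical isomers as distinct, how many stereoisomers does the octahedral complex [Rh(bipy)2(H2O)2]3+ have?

3

An octahedron has six vertices in three trans pairs; every non-trans pair is cis.
Each bipy is bidentate and must span two cis positions.
The distinct arrangements are (2 in all): H2O trans; H2O cis (chiral).
One of these lacks any improper symmetry element and so occurs as an enantiomeric pair, giving 2 + 1 = 3 stereoisomers in total.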